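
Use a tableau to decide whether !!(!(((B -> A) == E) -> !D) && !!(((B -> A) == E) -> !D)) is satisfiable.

Initial set: {T !!(!(((B -> A) == E) -> !D) && !!(((B -> A) == E) -> !D))}.
T !!(!(((B -> A) == E) -> !D) && !!(((B -> A) == E) -> !D)): drop double negation, giving T (!(((B -> A) == E) -> !D) && !!(((B -> A) == E) -> !D)).
T (!(((B -> A) == E) -> !D) && !!(((B -> A) == E) -> !D)): α-rule — add T !(((B -> A) == E) -> !D), T !!(((B -> A) == E) -> !D).
T !(((B -> A) == E) -> !D): α-rule — add T ((B -> A) == E), F !D.
T !!(((B -> A) == E) -> !D): drop double negation, giving T (((B -> A) == E) -> !D).
T ((B -> A) == E): β-rule — branch into T (B -> A), T E  //  F (B -> A), F E.
  branch 1 (add T (B -> A), T E):
    T (((B -> A) == E) -> !D): β-rule — branch into F ((B -> A) == E)  //  T !D.
      branch 1.1 (add F ((B -> A) == E)):
        T (B -> A): β-rule — branch into F B  //  T A.
          branch 1.1.1 (add F B):
            F ((B -> A) == E): β-rule — branch into T (B -> A), F E  //  F (B -> A), T E.
              branch 1.1.1.1 (add T (B -> A), F E):
                × closes — contains both E and !E.
              branch 1.1.1.2 (add F (B -> A), T E):
                F (B -> A): α-rule — add T B, F A.
                × closes — contains both B and !B.
          branch 1.1.2 (add T A):
            F ((B -> A) == E): β-rule — branch into T (B -> A), F E  //  F (B -> A), T E.
              branch 1.1.2.1 (add T (B -> A), F E):
                × closes — contains both E and !E.
              branch 1.1.2.2 (add F (B -> A), T E):
                F (B -> A): α-rule — add T B, F A.
                × closes — contains both A and !A.
      branch 1.2 (add T !D):
        × closes — contains both D and !D.
  branch 2 (add F (B -> A), F E):
    F (B -> A): α-rule — add T B, F A.
    T (((B -> A) == E) -> !D): β-rule — branch into F ((B -> A) == E)  //  T !D.
      branch 2.1 (add F ((B -> A) == E)):
        F ((B -> A) == E): β-rule — branch into T (B -> A), F E  //  F (B -> A), T E.
          branch 2.1.1 (add T (B -> A), F E):
            T (B -> A): β-rule — branch into F B  //  T A.
              branch 2.1.1.1 (add F B):
                × closes — contains both B and !B.
              branch 2.1.1.2 (add T A):
                × closes — contains both A and !A.
          branch 2.1.2 (add F (B -> A), T E):
            × closes — contains both E and !E.
      branch 2.2 (add T !D):
        × closes — contains both D and !D.
All 9 branches close.
Every branch closed; the formula is unsatisfiable.

Unsatisfiable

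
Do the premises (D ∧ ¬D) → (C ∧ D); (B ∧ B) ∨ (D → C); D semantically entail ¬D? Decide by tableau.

Initial set: {T ((D ∧ ¬D) → (C ∧ D)); T ((B ∧ B) ∨ (D → C)); T D; F ¬D}.
T ((D ∧ ¬D) → (C ∧ D)): β-rule — branch into F (D ∧ ¬D)  //  T (C ∧ D).
  branch 1 (add F (D ∧ ¬D)):
    T ((B ∧ B) ∨ (D → C)): β-rule — branch into T (B ∧ B)  //  T (D → C).
      branch 1.1 (add T (B ∧ B)):
        T (B ∧ B): α-rule — add T B, T B.
        F (D ∧ ¬D): β-rule — branch into F D  //  F ¬D.
          branch 1.1.1 (add F D):
            × closes — contains both D and ¬D.
          branch 1.1.2 (add F ¬D):
            ○ open, literals {B=true, D=true}.
      branch 1.2 (add T (D → C)):
        F (D ∧ ¬D): β-rule — branch into F D  //  F ¬D.
          branch 1.2.1 (add F D):
            × closes — contains both D and ¬D.
          branch 1.2.2 (add F ¬D):
            T (D → C): β-rule — branch into F D  //  T C.
              branch 1.2.2.1 (add F D):
                × closes — contains both D and ¬D.
              branch 1.2.2.2 (add T C):
                ○ open, literals {C=true, D=true}.
  branch 2 (add T (C ∧ D)):
    T (C ∧ D): α-rule — add T C, T D.
    T ((B ∧ B) ∨ (D → C)): β-rule — branch into T (B ∧ B)  //  T (D → C).
      branch 2.1 (add T (B ∧ B)):
        T (B ∧ B): α-rule — add T B, T B.
        ○ open, literals {B=true, C=true, D=true}.
      branch 2.2 (add T (D → C)):
        T (D → C): β-rule — branch into F D  //  T C.
          branch 2.2.1 (add F D):
            × closes — contains both D and ¬D.
          branch 2.2.2 (add T C):
            ○ open, literals {C=true, D=true}.
4 branches closed, 4 open.
An open branch gives a countermodel: B=true, D=true (unmentioned atoms arbitrary); the premises hold there but the conclusion fails.

No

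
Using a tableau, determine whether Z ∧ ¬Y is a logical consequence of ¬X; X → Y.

No

Initial set: {¬X; (X → Y); ¬(Z ∧ ¬Y)}.
(X → Y): β-rule — branch into ¬X  //  Y.
  branch 1 (add ¬X):
    ¬(Z ∧ ¬Y): β-rule — branch into ¬Z  //  ¬¬Y.
      branch 1.1 (add ¬Z):
        ○ open, literals {X=F, Z=F}.
      branch 1.2 (add ¬¬Y):
        ○ open, literals {X=F, Y=T}.
  branch 2 (add Y):
    ¬(Z ∧ ¬Y): β-rule — branch into ¬Z  //  ¬¬Y.
      branch 2.1 (add ¬Z):
        ○ open, literals {X=F, Y=T, Z=F}.
      branch 2.2 (add ¬¬Y):
        ○ open, literals {X=F, Y=T}.
0 branches closed, 4 open.
An open branch gives a countermodel: X=F, Z=F (unmentioned atoms arbitrary); the premises hold there but the conclusion fails.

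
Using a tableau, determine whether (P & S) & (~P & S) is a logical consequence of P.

Initial set: {P; ~((P & S) & (~P & S))}.
~((P & S) & (~P & S)): β-rule — branch into ~(P & S)  //  ~(~P & S).
  branch 1 (add ~(P & S)):
    ~(P & S): β-rule — branch into ~P  //  ~S.
      branch 1.1 (add ~P):
        × closes — contains both P and ~P.
      branch 1.2 (add ~S):
        ○ open, literals {P=1, S=0}.
  branch 2 (add ~(~P & S)):
    ~(~P & S): β-rule — branch into ~~P  //  ~S.
      branch 2.1 (add ~~P):
        ○ open, literals {P=1}.
      branch 2.2 (add ~S):
        ○ open, literals {P=1, S=0}.
1 branch closed, 3 open.
An open branch gives a countermodel: P=1, S=0 (unmentioned atoms arbitrary); the premises hold there but the conclusion fails.

No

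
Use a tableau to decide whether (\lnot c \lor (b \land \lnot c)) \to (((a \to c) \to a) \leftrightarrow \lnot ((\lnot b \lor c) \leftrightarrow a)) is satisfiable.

Initial set: {((\lnot c \lor (b \land \lnot c)) \to (((a \to c) \to a) \leftrightarrow \lnot ((\lnot b \lor c) \leftrightarrow a)))}.
((\lnot c \lor (b \land \lnot c)) \to (((a \to c) \to a) \leftrightarrow \lnot ((\lnot b \lor c) \leftrightarrow a))): β-rule — branch into \lnot (\lnot c \lor (b \land \lnot c))  //  (((a \to c) \to a) \leftrightarrow \lnot ((\lnot b \lor c) \leftrightarrow a)).
  branch 1 (add \lnot (\lnot c \lor (b \land \lnot c))):
    \lnot (\lnot c \lor (b \land \lnot c)): α-rule — add \lnot \lnot c, \lnot (b \land \lnot c).
    \lnot (b \land \lnot c): β-rule — branch into \lnot b  //  \lnot \lnot c.
      branch 1.1 (add \lnot b):
        ○ open, literals {b=false, c=true}.
      branch 1.2 (add \lnot \lnot c):
        ○ open, literals {c=true}.
  branch 2 (add (((a \to c) \to a) \leftrightarrow \lnot ((\lnot b \lor c) \leftrightarrow a))):
    (((a \to c) \to a) \leftrightarrow \lnot ((\lnot b \lor c) \leftrightarrow a)): β-rule — branch into ((a \to c) \to a), \lnot ((\lnot b \lor c) \leftrightarrow a)  //  \lnot ((a \to c) \to a), \lnot \lnot ((\lnot b \lor c) \leftrightarrow a).
      branch 2.1 (add ((a \to c) \to a), \lnot ((\lnot b \lor c) \leftrightarrow a)):
        ((a \to c) \to a): β-rule — branch into \lnot (a \to c)  //  a.
          branch 2.1.1 (add \lnot (a \to c)):
            \lnot (a \to c): α-rule — add a, \lnot c.
            \lnot ((\lnot b \lor c) \leftrightarrow a): β-rule — branch into (\lnot b \lor c), \lnot a  //  \lnot (\lnot b \lor c), a.
              branch 2.1.1.1 (add (\lnot b \lor c), \lnot a):
                × closes — contains both a and \lnot a.
              branch 2.1.1.2 (add \lnot (\lnot b \lor c), a):
                \lnot (\lnot b \lor c): α-rule — add \lnot \lnot b, \lnot c.
                ○ open, literals {a=true, b=true, c=false}.
          branch 2.1.2 (add a):
            \lnot ((\lnot b \lor c) \leftrightarrow a): β-rule — branch into (\lnot b \lor c), \lnot a  //  \lnot (\lnot b \lor c), a.
              branch 2.1.2.1 (add (\lnot b \lor c), \lnot a):
                × closes — contains both a and \lnot a.
              branch 2.1.2.2 (add \lnot (\lnot b \lor c), a):
                \lnot (\lnot b \lor c): α-rule — add \lnot \lnot b, \lnot c.
                ○ open, literals {a=true, b=true, c=false}.
      branch 2.2 (add \lnot ((a \to c) \to a), \lnot \lnot ((\lnot b \lor c) \leftrightarrow a)):
        \lnot ((a \to c) \to a): α-rule — add (a \to c), \lnot a.
        \lnot \lnot ((\lnot b \lor c) \leftrightarrow a): β-rule — branch into (\lnot b \lor c), a  //  \lnot (\lnot b \lor c), \lnot a.
          branch 2.2.1 (add (\lnot b \lor c), a):
            × closes — contains both a and \lnot a.
          branch 2.2.2 (add \lnot (\lnot b \lor c), \lnot a):
            \lnot (\lnot b \lor c): α-rule — add \lnot \lnot b, \lnot c.
            (a \to c): β-rule — branch into \lnot a  //  c.
              branch 2.2.2.1 (add \lnot a):
                ○ open, literals {a=false, b=true, c=false}.
              branch 2.2.2.2 (add c):
                × closes — contains both c and \lnot c.
4 branches closed, 5 open.
An open branch gives a satisfying assignment: b=false, c=true.

Satisfiable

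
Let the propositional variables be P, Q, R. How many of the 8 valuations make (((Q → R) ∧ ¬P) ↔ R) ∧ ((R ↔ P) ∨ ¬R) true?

3

Initial set: {((((Q → R) ∧ ¬P) ↔ R) ∧ ((R ↔ P) ∨ ¬R))}.
((((Q → R) ∧ ¬P) ↔ R) ∧ ((R ↔ P) ∨ ¬R)): α-rule — add (((Q → R) ∧ ¬P) ↔ R), ((R ↔ P) ∨ ¬R).
(((Q → R) ∧ ¬P) ↔ R): β-rule — branch into ((Q → R) ∧ ¬P), R  //  ¬((Q → R) ∧ ¬P), ¬R.
  branch 1 (add ((Q → R) ∧ ¬P), R):
    ((Q → R) ∧ ¬P): α-rule — add (Q → R), ¬P.
    ((R ↔ P) ∨ ¬R): β-rule — branch into (R ↔ P)  //  ¬R.
      branch 1.1 (add (R ↔ P)):
        (Q → R): β-rule — branch into ¬Q  //  R.
          branch 1.1.1 (add ¬Q):
            (R ↔ P): β-rule — branch into R, P  //  ¬R, ¬P.
              branch 1.1.1.1 (add R, P):
                × closes — contains both P and ¬P.
              branch 1.1.1.2 (add ¬R, ¬P):
                × closes — contains both R and ¬R.
          branch 1.1.2 (add R):
            (R ↔ P): β-rule — branch into R, P  //  ¬R, ¬P.
              branch 1.1.2.1 (add R, P):
                × closes — contains both P and ¬P.
              branch 1.1.2.2 (add ¬R, ¬P):
                × closes — contains both R and ¬R.
      branch 1.2 (add ¬R):
        × closes — contains both R and ¬R.
  branch 2 (add ¬((Q → R) ∧ ¬P), ¬R):
    ((R ↔ P) ∨ ¬R): β-rule — branch into (R ↔ P)  //  ¬R.
      branch 2.1 (add (R ↔ P)):
        ¬((Q → R) ∧ ¬P): β-rule — branch into ¬(Q → R)  //  ¬¬P.
          branch 2.1.1 (add ¬(Q → R)):
            ¬(Q → R): α-rule — add Q, ¬R.
            (R ↔ P): β-rule — branch into R, P  //  ¬R, ¬P.
              branch 2.1.1.1 (add R, P):
                × closes — contains both R and ¬R.
              branch 2.1.1.2 (add ¬R, ¬P):
                ○ open, literals {P=F, Q=T, R=F}.
          branch 2.1.2 (add ¬¬P):
            (R ↔ P): β-rule — branch into R, P  //  ¬R, ¬P.
              branch 2.1.2.1 (add R, P):
                × closes — contains both R and ¬R.
              branch 2.1.2.2 (add ¬R, ¬P):
                × closes — contains both P and ¬P.
      branch 2.2 (add ¬R):
        ¬((Q → R) ∧ ¬P): β-rule — branch into ¬(Q → R)  //  ¬¬P.
          branch 2.2.1 (add ¬(Q → R)):
            ¬(Q → R): α-rule — add Q, ¬R.
            ○ open, literals {Q=T, R=F}.
          branch 2.2.2 (add ¬¬P):
            ○ open, literals {P=T, R=F}.
8 branches closed, 3 open.
Each open branch fixes some atoms; the unmentioned ones are free. Counting distinct full assignments: branch {P=F, Q=T, R=F} (none free) contributes 1 new; branch {Q=T, R=F} (P) contributes 1 new; branch {P=T, R=F} (Q) contributes 1 new. Total: 3.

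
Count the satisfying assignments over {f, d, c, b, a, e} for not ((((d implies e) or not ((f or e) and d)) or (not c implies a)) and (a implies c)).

Initial set: {T not ((((d implies e) or not ((f or e) and d)) or (not c implies a)) and (a implies c))}.
T not ((((d implies e) or not ((f or e) and d)) or (not c implies a)) and (a implies c)): β-rule — branch into F (((d implies e) or not ((f or e) and d)) or (not c implies a))  //  F (a implies c).
  branch 1 (add F (((d implies e) or not ((f or e) and d)) or (not c implies a))):
    F (((d implies e) or not ((f or e) and d)) or (not c implies a)): α-rule — add F ((d implies e) or not ((f or e) and d)), F (not c implies a).
    F ((d implies e) or not ((f or e) and d)): α-rule — add F (d implies e), F not ((f or e) and d).
    F (not c implies a): α-rule — add T not c, F a.
    F (d implies e): α-rule — add T d, F e.
    F not ((f or e) and d): α-rule — add T (f or e), T d.
    T (f or e): β-rule — branch into T f  //  T e.
      branch 1.1 (add T f):
        ○ open, literals {a=false, c=false, d=true, e=false, f=true}.
      branch 1.2 (add T e):
        × closes — contains both e and not e.
  branch 2 (add F (a implies c)):
    F (a implies c): α-rule — add T a, F c.
    ○ open, literals {a=true, c=false}.
1 branch closed, 2 open.
Each open branch fixes some atoms; the unmentioned ones are free. Counting distinct full assignments: branch {a=false, c=false, d=true, e=false, f=true} (b) contributes 2 new; branch {a=true, c=false} (f, d, b, e) contributes 16 new. Total: 18.

18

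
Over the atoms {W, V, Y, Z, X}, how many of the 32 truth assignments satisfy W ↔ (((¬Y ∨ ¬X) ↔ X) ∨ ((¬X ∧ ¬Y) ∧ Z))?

Initial set: {(W ↔ (((¬Y ∨ ¬X) ↔ X) ∨ ((¬X ∧ ¬Y) ∧ Z)))}.
(W ↔ (((¬Y ∨ ¬X) ↔ X) ∨ ((¬X ∧ ¬Y) ∧ Z))): β-rule — branch into W, (((¬Y ∨ ¬X) ↔ X) ∨ ((¬X ∧ ¬Y) ∧ Z))  //  ¬W, ¬(((¬Y ∨ ¬X) ↔ X) ∨ ((¬X ∧ ¬Y) ∧ Z)).
  branch 1 (add W, (((¬Y ∨ ¬X) ↔ X) ∨ ((¬X ∧ ¬Y) ∧ Z))):
    (((¬Y ∨ ¬X) ↔ X) ∨ ((¬X ∧ ¬Y) ∧ Z)): β-rule — branch into ((¬Y ∨ ¬X) ↔ X)  //  ((¬X ∧ ¬Y) ∧ Z).
      branch 1.1 (add ((¬Y ∨ ¬X) ↔ X)):
        ((¬Y ∨ ¬X) ↔ X): β-rule — branch into (¬Y ∨ ¬X), X  //  ¬(¬Y ∨ ¬X), ¬X.
          branch 1.1.1 (add (¬Y ∨ ¬X), X):
            (¬Y ∨ ¬X): β-rule — branch into ¬Y  //  ¬X.
              branch 1.1.1.1 (add ¬Y):
                ○ open, literals {W=true, X=true, Y=false}.
              branch 1.1.1.2 (add ¬X):
                × closes — contains both X and ¬X.
          branch 1.1.2 (add ¬(¬Y ∨ ¬X), ¬X):
            ¬(¬Y ∨ ¬X): α-rule — add ¬¬Y, ¬¬X.
            × closes — contains both X and ¬X.
      branch 1.2 (add ((¬X ∧ ¬Y) ∧ Z)):
        ((¬X ∧ ¬Y) ∧ Z): α-rule — add (¬X ∧ ¬Y), Z.
        (¬X ∧ ¬Y): α-rule — add ¬X, ¬Y.
        ○ open, literals {W=true, X=false, Y=false, Z=true}.
  branch 2 (add ¬W, ¬(((¬Y ∨ ¬X) ↔ X) ∨ ((¬X ∧ ¬Y) ∧ Z))):
    ¬(((¬Y ∨ ¬X) ↔ X) ∨ ((¬X ∧ ¬Y) ∧ Z)): α-rule — add ¬((¬Y ∨ ¬X) ↔ X), ¬((¬X ∧ ¬Y) ∧ Z).
    ¬((¬Y ∨ ¬X) ↔ X): β-rule — branch into (¬Y ∨ ¬X), ¬X  //  ¬(¬Y ∨ ¬X), X.
      branch 2.1 (add (¬Y ∨ ¬X), ¬X):
        ¬((¬X ∧ ¬Y) ∧ Z): β-rule — branch into ¬(¬X ∧ ¬Y)  //  ¬Z.
          branch 2.1.1 (add ¬(¬X ∧ ¬Y)):
            (¬Y ∨ ¬X): β-rule — branch into ¬Y  //  ¬X.
              branch 2.1.1.1 (add ¬Y):
                ¬(¬X ∧ ¬Y): β-rule — branch into ¬¬X  //  ¬¬Y.
                  branch 2.1.1.1.1 (add ¬¬X):
                    × closes — contains both X and ¬X.
                  branch 2.1.1.1.2 (add ¬¬Y):
                    × closes — contains both Y and ¬Y.
              branch 2.1.1.2 (add ¬X):
                ¬(¬X ∧ ¬Y): β-rule — branch into ¬¬X  //  ¬¬Y.
                  branch 2.1.1.2.1 (add ¬¬X):
                    × closes — contains both X and ¬X.
                  branch 2.1.1.2.2 (add ¬¬Y):
                    ○ open, literals {W=false, X=false, Y=true}.
          branch 2.1.2 (add ¬Z):
            (¬Y ∨ ¬X): β-rule — branch into ¬Y  //  ¬X.
              branch 2.1.2.1 (add ¬Y):
                ○ open, literals {W=false, X=false, Y=false, Z=false}.
              branch 2.1.2.2 (add ¬X):
                ○ open, literals {W=false, X=false, Z=false}.
      branch 2.2 (add ¬(¬Y ∨ ¬X), X):
        ¬(¬Y ∨ ¬X): α-rule — add ¬¬Y, ¬¬X.
        ¬((¬X ∧ ¬Y) ∧ Z): β-rule — branch into ¬(¬X ∧ ¬Y)  //  ¬Z.
          branch 2.2.1 (add ¬(¬X ∧ ¬Y)):
            ¬(¬X ∧ ¬Y): β-rule — branch into ¬¬X  //  ¬¬Y.
              branch 2.2.1.1 (add ¬¬X):
                ○ open, literals {W=false, X=true, Y=true}.
              branch 2.2.1.2 (add ¬¬Y):
                ○ open, literals {W=false, X=true, Y=true}.
          branch 2.2.2 (add ¬Z):
            ○ open, literals {W=false, X=true, Y=true, Z=false}.
5 branches closed, 8 open.
Each open branch fixes some atoms; the unmentioned ones are free. Counting distinct full assignments: branch {W=true, X=true, Y=false} (V, Z) contributes 4 new; branch {W=true, X=false, Y=false, Z=true} (V) contributes 2 new; branch {W=false, X=false, Y=true} (V, Z) contributes 4 new; branch {W=false, X=false, Y=false, Z=false} (V) contributes 2 new; branch {W=false, X=false, Z=false} (V, Y) contributes 0 new; branch {W=false, X=true, Y=true} (V, Z) contributes 4 new; branch {W=false, X=true, Y=true} (V, Z) contributes 0 new; branch {W=false, X=true, Y=true, Z=false} (V) contributes 0 new. Total: 16.

16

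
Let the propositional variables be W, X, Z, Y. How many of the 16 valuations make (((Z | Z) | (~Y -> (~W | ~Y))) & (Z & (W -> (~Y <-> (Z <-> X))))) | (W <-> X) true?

11

Initial set: {((((Z | Z) | (~Y -> (~W | ~Y))) & (Z & (W -> (~Y <-> (Z <-> X))))) | (W <-> X))}.
((((Z | Z) | (~Y -> (~W | ~Y))) & (Z & (W -> (~Y <-> (Z <-> X))))) | (W <-> X)): β-rule — branch into (((Z | Z) | (~Y -> (~W | ~Y))) & (Z & (W -> (~Y <-> (Z <-> X)))))  //  (W <-> X).
  branch 1 (add (((Z | Z) | (~Y -> (~W | ~Y))) & (Z & (W -> (~Y <-> (Z <-> X)))))):
    (((Z | Z) | (~Y -> (~W | ~Y))) & (Z & (W -> (~Y <-> (Z <-> X))))): α-rule — add ((Z | Z) | (~Y -> (~W | ~Y))), (Z & (W -> (~Y <-> (Z <-> X)))).
    (Z & (W -> (~Y <-> (Z <-> X)))): α-rule — add Z, (W -> (~Y <-> (Z <-> X))).
    ((Z | Z) | (~Y -> (~W | ~Y))): β-rule — branch into (Z | Z)  //  (~Y -> (~W | ~Y)).
      branch 1.1 (add (Z | Z)):
        (W -> (~Y <-> (Z <-> X))): β-rule — branch into ~W  //  (~Y <-> (Z <-> X)).
          branch 1.1.1 (add ~W):
            (Z | Z): β-rule — branch into Z  //  Z.
              branch 1.1.1.1 (add Z):
                ○ open, literals {W=F, Z=T}.
              branch 1.1.1.2 (add Z):
                ○ open, literals {W=F, Z=T}.
          branch 1.1.2 (add (~Y <-> (Z <-> X))):
            (Z | Z): β-rule — branch into Z  //  Z.
              branch 1.1.2.1 (add Z):
                (~Y <-> (Z <-> X)): β-rule — branch into ~Y, (Z <-> X)  //  ~~Y, ~(Z <-> X).
                  branch 1.1.2.1.1 (add ~Y, (Z <-> X)):
                    (Z <-> X): β-rule — branch into Z, X  //  ~Z, ~X.
                      branch 1.1.2.1.1.1 (add Z, X):
                        ○ open, literals {X=T, Y=F, Z=T}.
                      branch 1.1.2.1.1.2 (add ~Z, ~X):
                        × closes — contains both Z and ~Z.
                  branch 1.1.2.1.2 (add ~~Y, ~(Z <-> X)):
                    ~(Z <-> X): β-rule — branch into Z, ~X  //  ~Z, X.
                      branch 1.1.2.1.2.1 (add Z, ~X):
                        ○ open, literals {X=F, Y=T, Z=T}.
                      branch 1.1.2.1.2.2 (add ~Z, X):
                        × closes — contains both Z and ~Z.
              branch 1.1.2.2 (add Z):
                (~Y <-> (Z <-> X)): β-rule — branch into ~Y, (Z <-> X)  //  ~~Y, ~(Z <-> X).
                  branch 1.1.2.2.1 (add ~Y, (Z <-> X)):
                    (Z <-> X): β-rule — branch into Z, X  //  ~Z, ~X.
                      branch 1.1.2.2.1.1 (add Z, X):
                        ○ open, literals {X=T, Y=F, Z=T}.
                      branch 1.1.2.2.1.2 (add ~Z, ~X):
                        × closes — contains both Z and ~Z.
                  branch 1.1.2.2.2 (add ~~Y, ~(Z <-> X)):
                    ~(Z <-> X): β-rule — branch into Z, ~X  //  ~Z, X.
                      branch 1.1.2.2.2.1 (add Z, ~X):
                        ○ open, literals {X=F, Y=T, Z=T}.
                      branch 1.1.2.2.2.2 (add ~Z, X):
                        × closes — contains both Z and ~Z.
      branch 1.2 (add (~Y -> (~W | ~Y))):
        (W -> (~Y <-> (Z <-> X))): β-rule — branch into ~W  //  (~Y <-> (Z <-> X)).
          branch 1.2.1 (add ~W):
            (~Y -> (~W | ~Y)): β-rule — branch into ~~Y  //  (~W | ~Y).
              branch 1.2.1.1 (add ~~Y):
                ○ open, literals {W=F, Y=T, Z=T}.
              branch 1.2.1.2 (add (~W | ~Y)):
                (~W | ~Y): β-rule — branch into ~W  //  ~Y.
                  branch 1.2.1.2.1 (add ~W):
                    ○ open, literals {W=F, Z=T}.
                  branch 1.2.1.2.2 (add ~Y):
                    ○ open, literals {W=F, Y=F, Z=T}.
          branch 1.2.2 (add (~Y <-> (Z <-> X))):
            (~Y -> (~W | ~Y)): β-rule — branch into ~~Y  //  (~W | ~Y).
              branch 1.2.2.1 (add ~~Y):
                (~Y <-> (Z <-> X)): β-rule — branch into ~Y, (Z <-> X)  //  ~~Y, ~(Z <-> X).
                  branch 1.2.2.1.1 (add ~Y, (Z <-> X)):
                    × closes — contains both Y and ~Y.
                  branch 1.2.2.1.2 (add ~~Y, ~(Z <-> X)):
                    ~(Z <-> X): β-rule — branch into Z, ~X  //  ~Z, X.
                      branch 1.2.2.1.2.1 (add Z, ~X):
                        ○ open, literals {X=F, Y=T, Z=T}.
                      branch 1.2.2.1.2.2 (add ~Z, X):
                        × closes — contains both Z and ~Z.
              branch 1.2.2.2 (add (~W | ~Y)):
                (~Y <-> (Z <-> X)): β-rule — branch into ~Y, (Z <-> X)  //  ~~Y, ~(Z <-> X).
                  branch 1.2.2.2.1 (add ~Y, (Z <-> X)):
                    (~W | ~Y): β-rule — branch into ~W  //  ~Y.
                      branch 1.2.2.2.1.1 (add ~W):
                        (Z <-> X): β-rule — branch into Z, X  //  ~Z, ~X.
                          branch 1.2.2.2.1.1.1 (add Z, X):
                            ○ open, literals {W=F, X=T, Y=F, Z=T}.
                          branch 1.2.2.2.1.1.2 (add ~Z, ~X):
                            × closes — contains both Z and ~Z.
                      branch 1.2.2.2.1.2 (add ~Y):
                        (Z <-> X): β-rule — branch into Z, X  //  ~Z, ~X.
                          branch 1.2.2.2.1.2.1 (add Z, X):
                            ○ open, literals {X=T, Y=F, Z=T}.
                          branch 1.2.2.2.1.2.2 (add ~Z, ~X):
                            × closes — contains both Z and ~Z.
                  branch 1.2.2.2.2 (add ~~Y, ~(Z <-> X)):
                    (~W | ~Y): β-rule — branch into ~W  //  ~Y.
                      branch 1.2.2.2.2.1 (add ~W):
                        ~(Z <-> X): β-rule — branch into Z, ~X  //  ~Z, X.
                          branch 1.2.2.2.2.1.1 (add Z, ~X):
                            ○ open, literals {W=F, X=F, Y=T, Z=T}.
                          branch 1.2.2.2.2.1.2 (add ~Z, X):
                            × closes — contains both Z and ~Z.
                      branch 1.2.2.2.2.2 (add ~Y):
                        × closes — contains both Y and ~Y.
  branch 2 (add (W <-> X)):
    (W <-> X): β-rule — branch into W, X  //  ~W, ~X.
      branch 2.1 (add W, X):
        ○ open, literals {W=T, X=T}.
      branch 2.2 (add ~W, ~X):
        ○ open, literals {W=F, X=F}.
10 branches closed, 15 open.
Each open branch fixes some atoms; the unmentioned ones are free. Counting distinct full assignments: branch {W=F, Z=T} (X, Y) contributes 4 new; branch {W=F, Z=T} (X, Y) contributes 0 new; branch {X=T, Y=F, Z=T} (W) contributes 1 new; branch {X=F, Y=T, Z=T} (W) contributes 1 new; branch {X=T, Y=F, Z=T} (W) contributes 0 new; branch {X=F, Y=T, Z=T} (W) contributes 0 new; branch {W=F, Y=T, Z=T} (X) contributes 0 new; branch {W=F, Z=T} (X, Y) contributes 0 new; branch {W=F, Y=F, Z=T} (X) contributes 0 new; branch {X=F, Y=T, Z=T} (W) contributes 0 new; branch {W=F, X=T, Y=F, Z=T} (none free) contributes 0 new; branch {X=T, Y=F, Z=T} (W) contributes 0 new; branch {W=F, X=F, Y=T, Z=T} (none free) contributes 0 new; branch {W=T, X=T} (Z, Y) contributes 3 new; branch {W=F, X=F} (Z, Y) contributes 2 new. Total: 11.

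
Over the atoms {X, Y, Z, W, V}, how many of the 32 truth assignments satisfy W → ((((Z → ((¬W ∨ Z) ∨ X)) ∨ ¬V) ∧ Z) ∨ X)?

Initial set: {(W → ((((Z → ((¬W ∨ Z) ∨ X)) ∨ ¬V) ∧ Z) ∨ X))}.
(W → ((((Z → ((¬W ∨ Z) ∨ X)) ∨ ¬V) ∧ Z) ∨ X)): β-rule — branch into ¬W  //  ((((Z → ((¬W ∨ Z) ∨ X)) ∨ ¬V) ∧ Z) ∨ X).
  branch 1 (add ¬W):
    ○ open, literals {W=F}.
  branch 2 (add ((((Z → ((¬W ∨ Z) ∨ X)) ∨ ¬V) ∧ Z) ∨ X)):
    ((((Z → ((¬W ∨ Z) ∨ X)) ∨ ¬V) ∧ Z) ∨ X): β-rule — branch into (((Z → ((¬W ∨ Z) ∨ X)) ∨ ¬V) ∧ Z)  //  X.
      branch 2.1 (add (((Z → ((¬W ∨ Z) ∨ X)) ∨ ¬V) ∧ Z)):
        (((Z → ((¬W ∨ Z) ∨ X)) ∨ ¬V) ∧ Z): α-rule — add ((Z → ((¬W ∨ Z) ∨ X)) ∨ ¬V), Z.
        ((Z → ((¬W ∨ Z) ∨ X)) ∨ ¬V): β-rule — branch into (Z → ((¬W ∨ Z) ∨ X))  //  ¬V.
          branch 2.1.1 (add (Z → ((¬W ∨ Z) ∨ X))):
            (Z → ((¬W ∨ Z) ∨ X)): β-rule — branch into ¬Z  //  ((¬W ∨ Z) ∨ X).
              branch 2.1.1.1 (add ¬Z):
                × closes — contains both Z and ¬Z.
              branch 2.1.1.2 (add ((¬W ∨ Z) ∨ X)):
                ((¬W ∨ Z) ∨ X): β-rule — branch into (¬W ∨ Z)  //  X.
                  branch 2.1.1.2.1 (add (¬W ∨ Z)):
                    (¬W ∨ Z): β-rule — branch into ¬W  //  Z.
                      branch 2.1.1.2.1.1 (add ¬W):
                        ○ open, literals {W=F, Z=T}.
                      branch 2.1.1.2.1.2 (add Z):
                        ○ open, literals {Z=T}.
                  branch 2.1.1.2.2 (add X):
                    ○ open, literals {X=T, Z=T}.
          branch 2.1.2 (add ¬V):
            ○ open, literals {V=F, Z=T}.
      branch 2.2 (add X):
        ○ open, literals {X=T}.
1 branch closed, 6 open.
Each open branch fixes some atoms; the unmentioned ones are free. Counting distinct full assignments: branch {W=F} (X, Y, Z, V) contributes 16 new; branch {W=F, Z=T} (X, Y, V) contributes 0 new; branch {Z=T} (X, Y, W, V) contributes 8 new; branch {X=T, Z=T} (Y, W, V) contributes 0 new; branch {V=F, Z=T} (X, Y, W) contributes 0 new; branch {X=T} (Y, Z, W, V) contributes 4 new. Total: 28.

28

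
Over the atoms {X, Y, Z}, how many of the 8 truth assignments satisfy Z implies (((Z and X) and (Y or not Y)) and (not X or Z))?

6

Initial set: {(Z implies (((Z and X) and (Y or not Y)) and (not X or Z)))}.
(Z implies (((Z and X) and (Y or not Y)) and (not X or Z))): β-rule — branch into not Z  //  (((Z and X) and (Y or not Y)) and (not X or Z)).
  branch 1 (add not Z):
    ○ open, literals {Z=0}.
  branch 2 (add (((Z and X) and (Y or not Y)) and (not X or Z))):
    (((Z and X) and (Y or not Y)) and (not X or Z)): α-rule — add ((Z and X) and (Y or not Y)), (not X or Z).
    ((Z and X) and (Y or not Y)): α-rule — add (Z and X), (Y or not Y).
    (Z and X): α-rule — add Z, X.
    (not X or Z): β-rule — branch into not X  //  Z.
      branch 2.1 (add not X):
        × closes — contains both X and not X.
      branch 2.2 (add Z):
        (Y or not Y): β-rule — branch into Y  //  not Y.
          branch 2.2.1 (add Y):
            ○ open, literals {X=1, Y=1, Z=1}.
          branch 2.2.2 (add not Y):
            ○ open, literals {X=1, Y=0, Z=1}.
1 branch closed, 3 open.
Each open branch fixes some atoms; the unmentioned ones are free. Counting distinct full assignments: branch {Z=0} (X, Y) contributes 4 new; branch {X=1, Y=1, Z=1} (none free) contributes 1 new; branch {X=1, Y=0, Z=1} (none free) contributes 1 new. Total: 6.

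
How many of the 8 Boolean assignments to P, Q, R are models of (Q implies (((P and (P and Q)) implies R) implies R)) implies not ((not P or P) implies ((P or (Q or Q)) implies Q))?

3

Initial set: {((Q implies (((P and (P and Q)) implies R) implies R)) implies not ((not P or P) implies ((P or (Q or Q)) implies Q)))}.
((Q implies (((P and (P and Q)) implies R) implies R)) implies not ((not P or P) implies ((P or (Q or Q)) implies Q))): β-rule — branch into not (Q implies (((P and (P and Q)) implies R) implies R))  //  not ((not P or P) implies ((P or (Q or Q)) implies Q)).
  branch 1 (add not (Q implies (((P and (P and Q)) implies R) implies R))):
    not (Q implies (((P and (P and Q)) implies R) implies R)): α-rule — add Q, not (((P and (P and Q)) implies R) implies R).
    not (((P and (P and Q)) implies R) implies R): α-rule — add ((P and (P and Q)) implies R), not R.
    ((P and (P and Q)) implies R): β-rule — branch into not (P and (P and Q))  //  R.
      branch 1.1 (add not (P and (P and Q))):
        not (P and (P and Q)): β-rule — branch into not P  //  not (P and Q).
          branch 1.1.1 (add not P):
            ○ open, literals {P=0, Q=1, R=0}.
          branch 1.1.2 (add not (P and Q)):
            not (P and Q): β-rule — branch into not P  //  not Q.
              branch 1.1.2.1 (add not P):
                ○ open, literals {P=0, Q=1, R=0}.
              branch 1.1.2.2 (add not Q):
                × closes — contains both Q and not Q.
      branch 1.2 (add R):
        × closes — contains both R and not R.
  branch 2 (add not ((not P or P) implies ((P or (Q or Q)) implies Q))):
    not ((not P or P) implies ((P or (Q or Q)) implies Q)): α-rule — add (not P or P), not ((P or (Q or Q)) implies Q).
    not ((P or (Q or Q)) implies Q): α-rule — add (P or (Q or Q)), not Q.
    (not P or P): β-rule — branch into not P  //  P.
      branch 2.1 (add not P):
        (P or (Q or Q)): β-rule — branch into P  //  (Q or Q).
          branch 2.1.1 (add P):
            × closes — contains both P and not P.
          branch 2.1.2 (add (Q or Q)):
            (Q or Q): β-rule — branch into Q  //  Q.
              branch 2.1.2.1 (add Q):
                × closes — contains both Q and not Q.
              branch 2.1.2.2 (add Q):
                × closes — contains both Q and not Q.
      branch 2.2 (add P):
        (P or (Q or Q)): β-rule — branch into P  //  (Q or Q).
          branch 2.2.1 (add P):
            ○ open, literals {P=1, Q=0}.
          branch 2.2.2 (add (Q or Q)):
            (Q or Q): β-rule — branch into Q  //  Q.
              branch 2.2.2.1 (add Q):
                × closes — contains both Q and not Q.
              branch 2.2.2.2 (add Q):
                × closes — contains both Q and not Q.
7 branches closed, 3 open.
Each open branch fixes some atoms; the unmentioned ones are free. Counting distinct full assignments: branch {P=0, Q=1, R=0} (none free) contributes 1 new; branch {P=0, Q=1, R=0} (none free) contributes 0 new; branch {P=1, Q=0} (R) contributes 2 new. Total: 3.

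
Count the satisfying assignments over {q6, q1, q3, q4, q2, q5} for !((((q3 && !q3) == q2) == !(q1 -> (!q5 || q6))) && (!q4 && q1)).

Initial set: {T !((((q3 && !q3) == q2) == !(q1 -> (!q5 || q6))) && (!q4 && q1))}.
T !((((q3 && !q3) == q2) == !(q1 -> (!q5 || q6))) && (!q4 && q1)): β-rule — branch into F (((q3 && !q3) == q2) == !(q1 -> (!q5 || q6)))  //  F (!q4 && q1).
  branch 1 (add F (((q3 && !q3) == q2) == !(q1 -> (!q5 || q6)))):
    F (((q3 && !q3) == q2) == !(q1 -> (!q5 || q6))): β-rule — branch into T ((q3 && !q3) == q2), F !(q1 -> (!q5 || q6))  //  F ((q3 && !q3) == q2), T !(q1 -> (!q5 || q6)).
      branch 1.1 (add T ((q3 && !q3) == q2), F !(q1 -> (!q5 || q6))):
        T ((q3 && !q3) == q2): β-rule — branch into T (q3 && !q3), T q2  //  F (q3 && !q3), F q2.
          branch 1.1.1 (add T (q3 && !q3), T q2):
            T (q3 && !q3): α-rule — add T q3, T !q3.
            × closes — contains both q3 and !q3.
          branch 1.1.2 (add F (q3 && !q3), F q2):
            F !(q1 -> (!q5 || q6)): β-rule — branch into F q1  //  T (!q5 || q6).
              branch 1.1.2.1 (add F q1):
                F (q3 && !q3): β-rule — branch into F q3  //  F !q3.
                  branch 1.1.2.1.1 (add F q3):
                    ○ open, literals {q1=false, q2=false, q3=false}.
                  branch 1.1.2.1.2 (add F !q3):
                    ○ open, literals {q1=false, q2=false, q3=true}.
              branch 1.1.2.2 (add T (!q5 || q6)):
                F (q3 && !q3): β-rule — branch into F q3  //  F !q3.
                  branch 1.1.2.2.1 (add F q3):
                    T (!q5 || q6): β-rule — branch into T !q5  //  T q6.
                      branch 1.1.2.2.1.1 (add T !q5):
                        ○ open, literals {q2=false, q3=false, q5=false}.
                      branch 1.1.2.2.1.2 (add T q6):
                        ○ open, literals {q2=false, q3=false, q6=true}.
                  branch 1.1.2.2.2 (add F !q3):
                    T (!q5 || q6): β-rule — branch into T !q5  //  T q6.
                      branch 1.1.2.2.2.1 (add T !q5):
                        ○ open, literals {q2=false, q3=true, q5=false}.
                      branch 1.1.2.2.2.2 (add T q6):
                        ○ open, literals {q2=false, q3=true, q6=true}.
      branch 1.2 (add F ((q3 && !q3) == q2), T !(q1 -> (!q5 || q6))):
        T !(q1 -> (!q5 || q6)): α-rule — add T q1, F (!q5 || q6).
        F (!q5 || q6): α-rule — add F !q5, F q6.
        F ((q3 && !q3) == q2): β-rule — branch into T (q3 && !q3), F q2  //  F (q3 && !q3), T q2.
          branch 1.2.1 (add T (q3 && !q3), F q2):
            T (q3 && !q3): α-rule — add T q3, T !q3.
            × closes — contains both q3 and !q3.
          branch 1.2.2 (add F (q3 && !q3), T q2):
            F (q3 && !q3): β-rule — branch into F q3  //  F !q3.
              branch 1.2.2.1 (add F q3):
                ○ open, literals {q1=true, q2=true, q3=false, q5=true, q6=false}.
              branch 1.2.2.2 (add F !q3):
                ○ open, literals {q1=true, q2=true, q3=true, q5=true, q6=false}.
  branch 2 (add F (!q4 && q1)):
    F (!q4 && q1): β-rule — branch into F !q4  //  F q1.
      branch 2.1 (add F !q4):
        ○ open, literals {q4=true}.
      branch 2.2 (add F q1):
        ○ open, literals {q1=false}.
2 branches closed, 10 open.
Each open branch fixes some atoms; the unmentioned ones are free. Counting distinct full assignments: branch {q1=false, q2=false, q3=false} (q6, q4, q5) contributes 8 new; branch {q1=false, q2=false, q3=true} (q6, q4, q5) contributes 8 new; branch {q2=false, q3=false, q5=false} (q6, q1, q4) contributes 4 new; branch {q2=false, q3=false, q6=true} (q1, q4, q5) contributes 2 new; branch {q2=false, q3=true, q5=false} (q6, q1, q4) contributes 4 new; branch {q2=false, q3=true, q6=true} (q1, q4, q5) contributes 2 new; branch {q1=true, q2=true, q3=false, q5=true, q6=false} (q4) contributes 2 new; branch {q1=true, q2=true, q3=true, q5=true, q6=false} (q4) contributes 2 new; branch {q4=true} (q6, q1, q3, q2, q5) contributes 16 new; branch {q1=false} (q6, q3, q4, q2, q5) contributes 8 new. Total: 56.

56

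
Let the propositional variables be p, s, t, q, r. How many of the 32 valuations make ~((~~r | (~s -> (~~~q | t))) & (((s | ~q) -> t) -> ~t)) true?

18

Initial set: {~((~~r | (~s -> (~~~q | t))) & (((s | ~q) -> t) -> ~t))}.
~((~~r | (~s -> (~~~q | t))) & (((s | ~q) -> t) -> ~t)): β-rule — branch into ~(~~r | (~s -> (~~~q | t)))  //  ~(((s | ~q) -> t) -> ~t).
  branch 1 (add ~(~~r | (~s -> (~~~q | t)))):
    ~(~~r | (~s -> (~~~q | t))): α-rule — add ~~~r, ~(~s -> (~~~q | t)).
    ~~~r: drop double negation, giving ~r.
    ~(~s -> (~~~q | t)): α-rule — add ~s, ~(~~~q | t).
    ~(~~~q | t): α-rule — add ~~~~q, ~t.
    ~~~~q: drop double negation, giving ~~q.
    ○ open, literals {q=true, r=false, s=false, t=false}.
  branch 2 (add ~(((s | ~q) -> t) -> ~t)):
    ~(((s | ~q) -> t) -> ~t): α-rule — add ((s | ~q) -> t), ~~t.
    ((s | ~q) -> t): β-rule — branch into ~(s | ~q)  //  t.
      branch 2.1 (add ~(s | ~q)):
        ~(s | ~q): α-rule — add ~s, ~~q.
        ○ open, literals {q=true, s=false, t=true}.
      branch 2.2 (add t):
        ○ open, literals {t=true}.
0 branches closed, 3 open.
Each open branch fixes some atoms; the unmentioned ones are free. Counting distinct full assignments: branch {q=true, r=false, s=false, t=false} (p) contributes 2 new; branch {q=true, s=false, t=true} (p, r) contributes 4 new; branch {t=true} (p, s, q, r) contributes 12 new. Total: 18.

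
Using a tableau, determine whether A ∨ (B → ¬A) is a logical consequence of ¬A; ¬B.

Initial set: {¬A; ¬B; ¬(A ∨ (B → ¬A))}.
¬(A ∨ (B → ¬A)): α-rule — add ¬A, ¬(B → ¬A).
¬(B → ¬A): α-rule — add B, ¬¬A.
× closes — contains both B and ¬B.
All 1 branch closes.
Every branch closed, so the premises entail the conclusion.

Yes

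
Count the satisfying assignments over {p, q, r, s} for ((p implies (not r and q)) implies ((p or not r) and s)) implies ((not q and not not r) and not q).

9

Initial set: {(((p implies (not r and q)) implies ((p or not r) and s)) implies ((not q and not not r) and not q))}.
(((p implies (not r and q)) implies ((p or not r) and s)) implies ((not q and not not r) and not q)): β-rule — branch into not ((p implies (not r and q)) implies ((p or not r) and s))  //  ((not q and not not r) and not q).
  branch 1 (add not ((p implies (not r and q)) implies ((p or not r) and s))):
    not ((p implies (not r and q)) implies ((p or not r) and s)): α-rule — add (p implies (not r and q)), not ((p or not r) and s).
    (p implies (not r and q)): β-rule — branch into not p  //  (not r and q).
      branch 1.1 (add not p):
        not ((p or not r) and s): β-rule — branch into not (p or not r)  //  not s.
          branch 1.1.1 (add not (p or not r)):
            not (p or not r): α-rule — add not p, not not r.
            ○ open, literals {p=F, r=T}.
          branch 1.1.2 (add not s):
            ○ open, literals {p=F, s=F}.
      branch 1.2 (add (not r and q)):
        (not r and q): α-rule — add not r, q.
        not ((p or not r) and s): β-rule — branch into not (p or not r)  //  not s.
          branch 1.2.1 (add not (p or not r)):
            not (p or not r): α-rule — add not p, not not r.
            × closes — contains both r and not r.
          branch 1.2.2 (add not s):
            ○ open, literals {q=T, r=F, s=F}.
  branch 2 (add ((not q and not not r) and not q)):
    ((not q and not not r) and not q): α-rule — add (not q and not not r), not q.
    (not q and not not r): α-rule — add not q, not not r.
    not not r: drop double negation, giving r.
    ○ open, literals {q=F, r=T}.
1 branch closed, 4 open.
Each open branch fixes some atoms; the unmentioned ones are free. Counting distinct full assignments: branch {p=F, r=T} (q, s) contributes 4 new; branch {p=F, s=F} (q, r) contributes 2 new; branch {q=T, r=F, s=F} (p) contributes 1 new; branch {q=F, r=T} (p, s) contributes 2 new. Total: 9.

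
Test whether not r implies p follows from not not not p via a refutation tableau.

Initial set: {not not not p; not (not r implies p)}.
not not not p: drop double negation, giving not p.
not (not r implies p): α-rule — add not r, not p.
○ open, literals {p=false, r=false}.
0 branches closed, 1 open.
An open branch gives a countermodel: p=false, r=false (unmentioned atoms arbitrary); the premises hold there but the conclusion fails.

No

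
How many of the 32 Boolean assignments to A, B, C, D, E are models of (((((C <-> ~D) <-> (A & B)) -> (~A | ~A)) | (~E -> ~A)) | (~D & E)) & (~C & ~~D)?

Initial set: {((((((C <-> ~D) <-> (A & B)) -> (~A | ~A)) | (~E -> ~A)) | (~D & E)) & (~C & ~~D))}.
((((((C <-> ~D) <-> (A & B)) -> (~A | ~A)) | (~E -> ~A)) | (~D & E)) & (~C & ~~D)): α-rule — add (((((C <-> ~D) <-> (A & B)) -> (~A | ~A)) | (~E -> ~A)) | (~D & E)), (~C & ~~D).
(~C & ~~D): α-rule — add ~C, ~~D.
~~D: drop double negation, giving D.
(((((C <-> ~D) <-> (A & B)) -> (~A | ~A)) | (~E -> ~A)) | (~D & E)): β-rule — branch into ((((C <-> ~D) <-> (A & B)) -> (~A | ~A)) | (~E -> ~A))  //  (~D & E).
  branch 1 (add ((((C <-> ~D) <-> (A & B)) -> (~A | ~A)) | (~E -> ~A))):
    ((((C <-> ~D) <-> (A & B)) -> (~A | ~A)) | (~E -> ~A)): β-rule — branch into (((C <-> ~D) <-> (A & B)) -> (~A | ~A))  //  (~E -> ~A).
      branch 1.1 (add (((C <-> ~D) <-> (A & B)) -> (~A | ~A))):
        (((C <-> ~D) <-> (A & B)) -> (~A | ~A)): β-rule — branch into ~((C <-> ~D) <-> (A & B))  //  (~A | ~A).
          branch 1.1.1 (add ~((C <-> ~D) <-> (A & B))):
            ~((C <-> ~D) <-> (A & B)): β-rule — branch into (C <-> ~D), ~(A & B)  //  ~(C <-> ~D), (A & B).
              branch 1.1.1.1 (add (C <-> ~D), ~(A & B)):
                (C <-> ~D): β-rule — branch into C, ~D  //  ~C, ~~D.
                  branch 1.1.1.1.1 (add C, ~D):
                    × closes — contains both C and ~C.
                  branch 1.1.1.1.2 (add ~C, ~~D):
                    ~(A & B): β-rule — branch into ~A  //  ~B.
                      branch 1.1.1.1.2.1 (add ~A):
                        ○ open, literals {A=false, C=false, D=true}.
                      branch 1.1.1.1.2.2 (add ~B):
                        ○ open, literals {B=false, C=false, D=true}.
              branch 1.1.1.2 (add ~(C <-> ~D), (A & B)):
                (A & B): α-rule — add A, B.
                ~(C <-> ~D): β-rule — branch into C, ~~D  //  ~C, ~D.
                  branch 1.1.1.2.1 (add C, ~~D):
                    × closes — contains both C and ~C.
                  branch 1.1.1.2.2 (add ~C, ~D):
                    × closes — contains both D and ~D.
          branch 1.1.2 (add (~A | ~A)):
            (~A | ~A): β-rule — branch into ~A  //  ~A.
              branch 1.1.2.1 (add ~A):
                ○ open, literals {A=false, C=false, D=true}.
              branch 1.1.2.2 (add ~A):
                ○ open, literals {A=false, C=false, D=true}.
      branch 1.2 (add (~E -> ~A)):
        (~E -> ~A): β-rule — branch into ~~E  //  ~A.
          branch 1.2.1 (add ~~E):
            ○ open, literals {C=false, D=true, E=true}.
          branch 1.2.2 (add ~A):
            ○ open, literals {A=false, C=false, D=true}.
  branch 2 (add (~D & E)):
    (~D & E): α-rule — add ~D, E.
    × closes — contains both D and ~D.
4 branches closed, 6 open.
Each open branch fixes some atoms; the unmentioned ones are free. Counting distinct full assignments: branch {A=false, C=false, D=true} (B, E) contributes 4 new; branch {B=false, C=false, D=true} (A, E) contributes 2 new; branch {A=false, C=false, D=true} (B, E) contributes 0 new; branch {A=false, C=false, D=true} (B, E) contributes 0 new; branch {C=false, D=true, E=true} (A, B) contributes 1 new; branch {A=false, C=false, D=true} (B, E) contributes 0 new. Total: 7.

7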